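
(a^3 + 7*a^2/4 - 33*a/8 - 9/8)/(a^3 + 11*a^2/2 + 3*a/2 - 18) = (a + 1/4)/(a + 4)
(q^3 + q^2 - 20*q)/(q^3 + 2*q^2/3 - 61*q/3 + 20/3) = 3*q/(3*q - 1)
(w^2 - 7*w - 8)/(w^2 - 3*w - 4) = (w - 8)/(w - 4)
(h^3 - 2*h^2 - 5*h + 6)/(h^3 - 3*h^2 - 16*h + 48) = (h^2 + h - 2)/(h^2 - 16)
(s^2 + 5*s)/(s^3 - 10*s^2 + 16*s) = (s + 5)/(s^2 - 10*s + 16)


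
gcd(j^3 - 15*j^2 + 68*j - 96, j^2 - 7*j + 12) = j^2 - 7*j + 12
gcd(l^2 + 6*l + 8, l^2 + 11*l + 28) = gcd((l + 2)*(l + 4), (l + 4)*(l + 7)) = l + 4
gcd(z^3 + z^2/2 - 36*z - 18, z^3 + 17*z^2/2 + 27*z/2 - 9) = z + 6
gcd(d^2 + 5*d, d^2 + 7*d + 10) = d + 5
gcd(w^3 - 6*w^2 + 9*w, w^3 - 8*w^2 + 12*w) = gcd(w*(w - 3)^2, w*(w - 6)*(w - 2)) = w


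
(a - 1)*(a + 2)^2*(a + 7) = a^4 + 10*a^3 + 21*a^2 - 4*a - 28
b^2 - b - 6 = (b - 3)*(b + 2)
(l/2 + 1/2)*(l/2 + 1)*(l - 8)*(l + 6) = l^4/4 + l^3/4 - 13*l^2 - 37*l - 24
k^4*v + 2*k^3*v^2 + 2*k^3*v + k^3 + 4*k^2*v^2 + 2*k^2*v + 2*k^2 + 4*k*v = k*(k + 2)*(k + 2*v)*(k*v + 1)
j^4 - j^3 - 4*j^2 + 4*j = j*(j - 2)*(j - 1)*(j + 2)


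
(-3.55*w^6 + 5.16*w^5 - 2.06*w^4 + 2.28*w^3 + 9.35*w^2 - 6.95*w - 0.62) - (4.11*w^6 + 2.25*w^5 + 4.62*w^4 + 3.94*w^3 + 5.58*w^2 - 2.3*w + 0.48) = -7.66*w^6 + 2.91*w^5 - 6.68*w^4 - 1.66*w^3 + 3.77*w^2 - 4.65*w - 1.1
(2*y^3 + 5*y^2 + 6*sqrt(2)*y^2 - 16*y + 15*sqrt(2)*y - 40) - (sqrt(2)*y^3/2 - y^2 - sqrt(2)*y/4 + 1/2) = -sqrt(2)*y^3/2 + 2*y^3 + 6*y^2 + 6*sqrt(2)*y^2 - 16*y + 61*sqrt(2)*y/4 - 81/2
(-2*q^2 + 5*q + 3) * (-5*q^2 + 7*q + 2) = 10*q^4 - 39*q^3 + 16*q^2 + 31*q + 6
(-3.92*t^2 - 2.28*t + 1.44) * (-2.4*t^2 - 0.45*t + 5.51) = 9.408*t^4 + 7.236*t^3 - 24.0292*t^2 - 13.2108*t + 7.9344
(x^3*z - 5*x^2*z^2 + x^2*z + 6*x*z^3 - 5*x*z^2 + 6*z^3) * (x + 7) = x^4*z - 5*x^3*z^2 + 8*x^3*z + 6*x^2*z^3 - 40*x^2*z^2 + 7*x^2*z + 48*x*z^3 - 35*x*z^2 + 42*z^3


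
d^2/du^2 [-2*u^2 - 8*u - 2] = -4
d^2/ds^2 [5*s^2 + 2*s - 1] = 10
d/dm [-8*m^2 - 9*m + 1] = -16*m - 9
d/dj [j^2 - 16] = 2*j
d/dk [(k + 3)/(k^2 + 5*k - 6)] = (k^2 + 5*k - (k + 3)*(2*k + 5) - 6)/(k^2 + 5*k - 6)^2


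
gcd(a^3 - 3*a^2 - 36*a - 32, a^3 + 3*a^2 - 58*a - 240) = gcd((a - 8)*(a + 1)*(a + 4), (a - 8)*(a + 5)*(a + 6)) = a - 8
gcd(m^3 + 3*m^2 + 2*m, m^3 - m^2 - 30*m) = m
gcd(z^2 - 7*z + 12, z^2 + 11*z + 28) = 1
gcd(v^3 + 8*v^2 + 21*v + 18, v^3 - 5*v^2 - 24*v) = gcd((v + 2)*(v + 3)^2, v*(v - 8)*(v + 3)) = v + 3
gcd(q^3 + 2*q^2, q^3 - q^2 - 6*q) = q^2 + 2*q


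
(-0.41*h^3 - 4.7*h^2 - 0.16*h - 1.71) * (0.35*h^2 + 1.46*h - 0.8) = -0.1435*h^5 - 2.2436*h^4 - 6.59*h^3 + 2.9279*h^2 - 2.3686*h + 1.368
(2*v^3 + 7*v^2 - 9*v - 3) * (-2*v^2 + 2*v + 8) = -4*v^5 - 10*v^4 + 48*v^3 + 44*v^2 - 78*v - 24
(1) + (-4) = -3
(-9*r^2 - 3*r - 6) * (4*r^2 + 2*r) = -36*r^4 - 30*r^3 - 30*r^2 - 12*r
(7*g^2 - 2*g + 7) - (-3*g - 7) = 7*g^2 + g + 14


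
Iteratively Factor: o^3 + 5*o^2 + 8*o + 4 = (o + 2)*(o^2 + 3*o + 2) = (o + 1)*(o + 2)*(o + 2)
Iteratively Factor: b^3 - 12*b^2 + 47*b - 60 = (b - 5)*(b^2 - 7*b + 12) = (b - 5)*(b - 3)*(b - 4)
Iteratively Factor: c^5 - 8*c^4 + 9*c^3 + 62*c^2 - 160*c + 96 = (c - 2)*(c^4 - 6*c^3 - 3*c^2 + 56*c - 48) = (c - 2)*(c - 1)*(c^3 - 5*c^2 - 8*c + 48) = (c - 4)*(c - 2)*(c - 1)*(c^2 - c - 12) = (c - 4)^2*(c - 2)*(c - 1)*(c + 3)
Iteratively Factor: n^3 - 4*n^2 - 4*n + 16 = (n - 4)*(n^2 - 4) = (n - 4)*(n - 2)*(n + 2)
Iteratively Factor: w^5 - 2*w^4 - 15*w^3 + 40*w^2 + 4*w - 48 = (w - 2)*(w^4 - 15*w^2 + 10*w + 24) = (w - 2)*(w + 1)*(w^3 - w^2 - 14*w + 24) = (w - 3)*(w - 2)*(w + 1)*(w^2 + 2*w - 8) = (w - 3)*(w - 2)*(w + 1)*(w + 4)*(w - 2)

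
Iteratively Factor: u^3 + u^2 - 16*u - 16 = (u - 4)*(u^2 + 5*u + 4) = (u - 4)*(u + 4)*(u + 1)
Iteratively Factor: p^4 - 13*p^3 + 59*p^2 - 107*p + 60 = (p - 3)*(p^3 - 10*p^2 + 29*p - 20) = (p - 3)*(p - 1)*(p^2 - 9*p + 20) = (p - 4)*(p - 3)*(p - 1)*(p - 5)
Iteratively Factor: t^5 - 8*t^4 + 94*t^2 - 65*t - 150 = (t + 1)*(t^4 - 9*t^3 + 9*t^2 + 85*t - 150) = (t + 1)*(t + 3)*(t^3 - 12*t^2 + 45*t - 50) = (t - 5)*(t + 1)*(t + 3)*(t^2 - 7*t + 10) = (t - 5)^2*(t + 1)*(t + 3)*(t - 2)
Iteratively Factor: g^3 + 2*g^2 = (g)*(g^2 + 2*g) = g^2*(g + 2)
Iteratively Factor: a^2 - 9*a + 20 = (a - 5)*(a - 4)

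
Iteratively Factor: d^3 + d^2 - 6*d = (d - 2)*(d^2 + 3*d) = (d - 2)*(d + 3)*(d)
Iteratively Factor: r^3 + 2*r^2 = (r)*(r^2 + 2*r) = r*(r + 2)*(r)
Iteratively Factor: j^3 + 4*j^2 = (j + 4)*(j^2) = j*(j + 4)*(j)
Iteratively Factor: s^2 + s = (s + 1)*(s)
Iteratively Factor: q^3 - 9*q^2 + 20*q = (q)*(q^2 - 9*q + 20) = q*(q - 4)*(q - 5)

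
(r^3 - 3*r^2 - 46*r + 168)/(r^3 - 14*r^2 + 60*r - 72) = (r^2 + 3*r - 28)/(r^2 - 8*r + 12)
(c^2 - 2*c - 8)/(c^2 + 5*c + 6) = (c - 4)/(c + 3)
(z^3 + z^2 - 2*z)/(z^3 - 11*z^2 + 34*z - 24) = z*(z + 2)/(z^2 - 10*z + 24)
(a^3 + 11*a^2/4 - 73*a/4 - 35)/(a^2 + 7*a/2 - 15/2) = (4*a^2 - 9*a - 28)/(2*(2*a - 3))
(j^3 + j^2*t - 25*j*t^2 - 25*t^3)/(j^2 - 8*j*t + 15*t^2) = (-j^2 - 6*j*t - 5*t^2)/(-j + 3*t)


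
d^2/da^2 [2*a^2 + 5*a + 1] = 4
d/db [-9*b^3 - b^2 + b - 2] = -27*b^2 - 2*b + 1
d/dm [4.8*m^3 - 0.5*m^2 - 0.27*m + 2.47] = 14.4*m^2 - 1.0*m - 0.27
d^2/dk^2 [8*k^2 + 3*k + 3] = 16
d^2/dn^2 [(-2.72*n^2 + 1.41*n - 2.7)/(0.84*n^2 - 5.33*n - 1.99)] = (1.77635683940025e-15*n^4 - 22.366176*n^3 - 38.7112320000001*n^2 + 86.672376*n - 213.888538)/(0.592704*n^6 - 11.282544*n^5 + 67.377996*n^4 - 97.961669*n^3 - 159.621681*n^2 - 63.321999*n - 7.880599)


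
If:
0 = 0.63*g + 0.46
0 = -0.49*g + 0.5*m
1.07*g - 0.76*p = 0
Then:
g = -0.73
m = -0.72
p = -1.03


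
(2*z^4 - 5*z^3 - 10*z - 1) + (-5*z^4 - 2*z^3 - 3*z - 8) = -3*z^4 - 7*z^3 - 13*z - 9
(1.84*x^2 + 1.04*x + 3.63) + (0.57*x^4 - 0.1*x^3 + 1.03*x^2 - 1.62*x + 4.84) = 0.57*x^4 - 0.1*x^3 + 2.87*x^2 - 0.58*x + 8.47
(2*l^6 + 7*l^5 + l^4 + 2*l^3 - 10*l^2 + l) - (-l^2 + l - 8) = 2*l^6 + 7*l^5 + l^4 + 2*l^3 - 9*l^2 + 8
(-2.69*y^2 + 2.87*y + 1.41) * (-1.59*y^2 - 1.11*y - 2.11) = 4.2771*y^4 - 1.5774*y^3 + 0.2483*y^2 - 7.6208*y - 2.9751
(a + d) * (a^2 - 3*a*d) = a^3 - 2*a^2*d - 3*a*d^2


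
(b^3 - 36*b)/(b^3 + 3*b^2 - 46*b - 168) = b*(b - 6)/(b^2 - 3*b - 28)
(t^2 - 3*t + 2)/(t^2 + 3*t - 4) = (t - 2)/(t + 4)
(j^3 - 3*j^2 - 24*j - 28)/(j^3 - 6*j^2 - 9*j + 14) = (j + 2)/(j - 1)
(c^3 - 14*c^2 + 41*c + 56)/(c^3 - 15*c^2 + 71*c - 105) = (c^2 - 7*c - 8)/(c^2 - 8*c + 15)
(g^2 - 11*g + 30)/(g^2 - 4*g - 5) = (g - 6)/(g + 1)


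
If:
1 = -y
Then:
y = -1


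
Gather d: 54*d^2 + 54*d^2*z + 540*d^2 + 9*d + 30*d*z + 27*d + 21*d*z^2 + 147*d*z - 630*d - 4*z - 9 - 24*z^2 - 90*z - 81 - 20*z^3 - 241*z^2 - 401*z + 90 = d^2*(54*z + 594) + d*(21*z^2 + 177*z - 594) - 20*z^3 - 265*z^2 - 495*z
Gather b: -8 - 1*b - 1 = -b - 9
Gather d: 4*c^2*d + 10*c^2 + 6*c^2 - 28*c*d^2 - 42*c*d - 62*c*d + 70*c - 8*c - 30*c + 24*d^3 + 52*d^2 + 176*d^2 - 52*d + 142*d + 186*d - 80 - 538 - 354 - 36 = 16*c^2 + 32*c + 24*d^3 + d^2*(228 - 28*c) + d*(4*c^2 - 104*c + 276) - 1008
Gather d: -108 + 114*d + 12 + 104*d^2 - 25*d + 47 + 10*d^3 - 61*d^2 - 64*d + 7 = 10*d^3 + 43*d^2 + 25*d - 42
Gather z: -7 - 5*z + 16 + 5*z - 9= 0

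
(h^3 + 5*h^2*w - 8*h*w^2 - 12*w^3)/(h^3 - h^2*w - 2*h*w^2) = (h + 6*w)/h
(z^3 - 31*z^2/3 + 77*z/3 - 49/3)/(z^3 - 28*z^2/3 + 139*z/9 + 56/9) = 3*(3*z^2 - 10*z + 7)/(9*z^2 - 21*z - 8)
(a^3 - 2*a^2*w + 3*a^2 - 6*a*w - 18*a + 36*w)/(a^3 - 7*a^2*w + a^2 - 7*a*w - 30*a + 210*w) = (-a^2 + 2*a*w + 3*a - 6*w)/(-a^2 + 7*a*w + 5*a - 35*w)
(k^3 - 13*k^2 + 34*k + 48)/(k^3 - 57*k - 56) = (k - 6)/(k + 7)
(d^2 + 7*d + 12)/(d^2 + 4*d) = (d + 3)/d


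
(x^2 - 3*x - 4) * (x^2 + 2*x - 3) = x^4 - x^3 - 13*x^2 + x + 12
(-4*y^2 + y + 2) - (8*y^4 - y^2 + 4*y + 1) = -8*y^4 - 3*y^2 - 3*y + 1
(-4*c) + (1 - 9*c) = 1 - 13*c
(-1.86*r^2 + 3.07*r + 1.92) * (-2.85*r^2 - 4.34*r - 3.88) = 5.301*r^4 - 0.677099999999999*r^3 - 11.579*r^2 - 20.2444*r - 7.4496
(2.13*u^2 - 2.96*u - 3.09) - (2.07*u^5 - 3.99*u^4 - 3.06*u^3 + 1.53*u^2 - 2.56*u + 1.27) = -2.07*u^5 + 3.99*u^4 + 3.06*u^3 + 0.6*u^2 - 0.4*u - 4.36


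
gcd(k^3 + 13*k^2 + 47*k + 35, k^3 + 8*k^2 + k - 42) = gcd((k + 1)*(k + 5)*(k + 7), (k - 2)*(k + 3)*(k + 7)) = k + 7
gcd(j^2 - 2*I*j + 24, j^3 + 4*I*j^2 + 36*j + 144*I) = j^2 - 2*I*j + 24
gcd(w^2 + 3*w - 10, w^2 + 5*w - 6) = 1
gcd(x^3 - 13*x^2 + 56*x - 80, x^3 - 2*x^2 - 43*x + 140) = x^2 - 9*x + 20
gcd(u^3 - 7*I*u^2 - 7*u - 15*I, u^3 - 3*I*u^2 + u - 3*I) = u^2 - 2*I*u + 3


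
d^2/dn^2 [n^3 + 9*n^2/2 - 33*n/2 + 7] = 6*n + 9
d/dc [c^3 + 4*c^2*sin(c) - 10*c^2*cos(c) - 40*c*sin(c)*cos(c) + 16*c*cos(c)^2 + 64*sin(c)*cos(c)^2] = 10*c^2*sin(c) + 4*c^2*cos(c) + 3*c^2 + 8*c*sin(c) - 16*c*sin(2*c) - 20*c*cos(c) - 40*c*cos(2*c) - 20*sin(2*c) + 16*cos(c) + 8*cos(2*c) + 48*cos(3*c) + 8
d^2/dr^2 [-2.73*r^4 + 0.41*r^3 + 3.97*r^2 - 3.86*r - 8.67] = -32.76*r^2 + 2.46*r + 7.94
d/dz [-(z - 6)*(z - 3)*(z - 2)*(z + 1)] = 2*z*(-2*z^2 + 15*z - 25)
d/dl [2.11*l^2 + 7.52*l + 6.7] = 4.22*l + 7.52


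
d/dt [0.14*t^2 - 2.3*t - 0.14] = 0.28*t - 2.3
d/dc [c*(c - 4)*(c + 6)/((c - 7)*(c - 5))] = (c^4 - 24*c^3 + 105*c^2 + 140*c - 840)/(c^4 - 24*c^3 + 214*c^2 - 840*c + 1225)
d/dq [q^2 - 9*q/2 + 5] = 2*q - 9/2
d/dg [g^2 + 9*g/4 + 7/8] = 2*g + 9/4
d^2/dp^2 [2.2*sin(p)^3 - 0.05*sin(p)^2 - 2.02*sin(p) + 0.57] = 0.370000000000003*sin(p) + 4.95*sin(3*p) - 0.1*cos(2*p)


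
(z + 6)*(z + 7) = z^2 + 13*z + 42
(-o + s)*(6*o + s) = -6*o^2 + 5*o*s + s^2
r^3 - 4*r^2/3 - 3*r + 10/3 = (r - 2)*(r - 1)*(r + 5/3)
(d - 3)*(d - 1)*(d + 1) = d^3 - 3*d^2 - d + 3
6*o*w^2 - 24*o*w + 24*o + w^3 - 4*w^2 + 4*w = (6*o + w)*(w - 2)^2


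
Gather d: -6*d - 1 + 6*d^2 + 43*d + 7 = 6*d^2 + 37*d + 6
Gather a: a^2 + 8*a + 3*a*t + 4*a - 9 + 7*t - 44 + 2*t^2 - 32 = a^2 + a*(3*t + 12) + 2*t^2 + 7*t - 85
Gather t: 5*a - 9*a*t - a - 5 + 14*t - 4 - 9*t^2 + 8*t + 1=4*a - 9*t^2 + t*(22 - 9*a) - 8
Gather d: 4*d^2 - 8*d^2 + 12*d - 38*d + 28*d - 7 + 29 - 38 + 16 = -4*d^2 + 2*d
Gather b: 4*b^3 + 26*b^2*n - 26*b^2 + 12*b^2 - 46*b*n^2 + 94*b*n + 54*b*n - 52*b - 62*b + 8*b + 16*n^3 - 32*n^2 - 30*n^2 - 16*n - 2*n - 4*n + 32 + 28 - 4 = 4*b^3 + b^2*(26*n - 14) + b*(-46*n^2 + 148*n - 106) + 16*n^3 - 62*n^2 - 22*n + 56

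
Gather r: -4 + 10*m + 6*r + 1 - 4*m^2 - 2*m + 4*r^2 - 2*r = -4*m^2 + 8*m + 4*r^2 + 4*r - 3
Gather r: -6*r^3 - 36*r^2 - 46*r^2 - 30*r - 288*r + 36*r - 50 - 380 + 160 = -6*r^3 - 82*r^2 - 282*r - 270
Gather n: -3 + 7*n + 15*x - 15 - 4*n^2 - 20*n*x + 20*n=-4*n^2 + n*(27 - 20*x) + 15*x - 18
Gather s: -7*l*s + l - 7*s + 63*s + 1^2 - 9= l + s*(56 - 7*l) - 8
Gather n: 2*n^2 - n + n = 2*n^2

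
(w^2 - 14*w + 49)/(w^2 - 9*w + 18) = (w^2 - 14*w + 49)/(w^2 - 9*w + 18)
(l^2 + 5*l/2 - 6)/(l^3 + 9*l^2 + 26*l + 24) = (l - 3/2)/(l^2 + 5*l + 6)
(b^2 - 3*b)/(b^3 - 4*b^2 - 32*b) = (3 - b)/(-b^2 + 4*b + 32)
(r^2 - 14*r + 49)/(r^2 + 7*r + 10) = (r^2 - 14*r + 49)/(r^2 + 7*r + 10)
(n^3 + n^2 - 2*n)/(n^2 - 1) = n*(n + 2)/(n + 1)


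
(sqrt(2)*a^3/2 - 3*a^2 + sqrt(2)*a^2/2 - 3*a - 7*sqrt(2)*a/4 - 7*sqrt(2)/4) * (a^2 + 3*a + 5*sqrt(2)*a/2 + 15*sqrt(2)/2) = sqrt(2)*a^5/2 - a^4/2 + 2*sqrt(2)*a^4 - 31*sqrt(2)*a^3/4 - 2*a^3 - 37*sqrt(2)*a^2 - 41*a^2/4 - 111*sqrt(2)*a/4 - 35*a - 105/4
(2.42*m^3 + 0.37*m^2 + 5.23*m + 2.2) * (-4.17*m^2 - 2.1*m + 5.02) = -10.0914*m^5 - 6.6249*m^4 - 10.4377*m^3 - 18.2996*m^2 + 21.6346*m + 11.044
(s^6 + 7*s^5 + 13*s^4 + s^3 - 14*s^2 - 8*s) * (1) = s^6 + 7*s^5 + 13*s^4 + s^3 - 14*s^2 - 8*s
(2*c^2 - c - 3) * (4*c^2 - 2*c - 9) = 8*c^4 - 8*c^3 - 28*c^2 + 15*c + 27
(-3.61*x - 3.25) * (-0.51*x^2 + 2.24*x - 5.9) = 1.8411*x^3 - 6.4289*x^2 + 14.019*x + 19.175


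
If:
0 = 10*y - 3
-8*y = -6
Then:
No Solution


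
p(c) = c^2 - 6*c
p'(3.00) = 0.00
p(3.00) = -9.00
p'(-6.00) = -18.00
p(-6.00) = 72.00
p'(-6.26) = -18.52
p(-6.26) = 76.75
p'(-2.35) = -10.70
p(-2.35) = 19.62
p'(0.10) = -5.80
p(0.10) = -0.59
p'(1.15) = -3.70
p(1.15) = -5.58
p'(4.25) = 2.50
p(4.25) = -7.44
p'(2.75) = -0.50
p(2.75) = -8.94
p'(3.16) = 0.32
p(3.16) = -8.97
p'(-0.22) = -6.44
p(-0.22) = 1.37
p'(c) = 2*c - 6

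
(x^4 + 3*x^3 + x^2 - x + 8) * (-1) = -x^4 - 3*x^3 - x^2 + x - 8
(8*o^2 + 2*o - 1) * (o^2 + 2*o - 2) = 8*o^4 + 18*o^3 - 13*o^2 - 6*o + 2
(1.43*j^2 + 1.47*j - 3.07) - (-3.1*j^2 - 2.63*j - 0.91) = 4.53*j^2 + 4.1*j - 2.16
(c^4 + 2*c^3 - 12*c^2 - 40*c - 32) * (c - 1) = c^5 + c^4 - 14*c^3 - 28*c^2 + 8*c + 32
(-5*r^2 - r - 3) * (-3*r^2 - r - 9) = 15*r^4 + 8*r^3 + 55*r^2 + 12*r + 27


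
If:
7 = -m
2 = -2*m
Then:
No Solution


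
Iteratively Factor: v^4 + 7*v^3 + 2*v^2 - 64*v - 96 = (v + 4)*(v^3 + 3*v^2 - 10*v - 24) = (v - 3)*(v + 4)*(v^2 + 6*v + 8) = (v - 3)*(v + 2)*(v + 4)*(v + 4)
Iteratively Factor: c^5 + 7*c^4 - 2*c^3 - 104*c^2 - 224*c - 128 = (c + 4)*(c^4 + 3*c^3 - 14*c^2 - 48*c - 32) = (c + 1)*(c + 4)*(c^3 + 2*c^2 - 16*c - 32) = (c - 4)*(c + 1)*(c + 4)*(c^2 + 6*c + 8) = (c - 4)*(c + 1)*(c + 2)*(c + 4)*(c + 4)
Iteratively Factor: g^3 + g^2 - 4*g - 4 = (g + 2)*(g^2 - g - 2) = (g + 1)*(g + 2)*(g - 2)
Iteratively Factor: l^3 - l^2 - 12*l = (l - 4)*(l^2 + 3*l) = l*(l - 4)*(l + 3)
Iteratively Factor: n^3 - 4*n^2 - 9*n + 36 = (n - 3)*(n^2 - n - 12) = (n - 3)*(n + 3)*(n - 4)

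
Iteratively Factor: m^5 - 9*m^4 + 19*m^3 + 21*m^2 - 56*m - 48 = (m + 1)*(m^4 - 10*m^3 + 29*m^2 - 8*m - 48) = (m - 3)*(m + 1)*(m^3 - 7*m^2 + 8*m + 16) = (m - 4)*(m - 3)*(m + 1)*(m^2 - 3*m - 4) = (m - 4)*(m - 3)*(m + 1)^2*(m - 4)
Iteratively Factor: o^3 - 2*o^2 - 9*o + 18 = (o - 3)*(o^2 + o - 6) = (o - 3)*(o + 3)*(o - 2)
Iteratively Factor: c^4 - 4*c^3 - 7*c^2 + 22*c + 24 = (c - 4)*(c^3 - 7*c - 6) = (c - 4)*(c + 2)*(c^2 - 2*c - 3) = (c - 4)*(c + 1)*(c + 2)*(c - 3)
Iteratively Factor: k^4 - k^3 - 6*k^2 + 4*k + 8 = (k + 2)*(k^3 - 3*k^2 + 4) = (k + 1)*(k + 2)*(k^2 - 4*k + 4) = (k - 2)*(k + 1)*(k + 2)*(k - 2)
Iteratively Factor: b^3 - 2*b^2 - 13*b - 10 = (b + 2)*(b^2 - 4*b - 5) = (b - 5)*(b + 2)*(b + 1)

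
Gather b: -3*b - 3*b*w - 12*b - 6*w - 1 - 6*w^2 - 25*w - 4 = b*(-3*w - 15) - 6*w^2 - 31*w - 5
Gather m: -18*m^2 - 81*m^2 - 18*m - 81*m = -99*m^2 - 99*m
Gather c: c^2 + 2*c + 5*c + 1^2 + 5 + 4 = c^2 + 7*c + 10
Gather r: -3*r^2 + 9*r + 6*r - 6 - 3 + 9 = -3*r^2 + 15*r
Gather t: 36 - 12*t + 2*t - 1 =35 - 10*t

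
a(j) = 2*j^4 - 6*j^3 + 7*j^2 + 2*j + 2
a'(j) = 8*j^3 - 18*j^2 + 14*j + 2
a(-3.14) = 444.92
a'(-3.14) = -467.11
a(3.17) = 89.51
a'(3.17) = 120.34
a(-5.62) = 3272.03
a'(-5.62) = -2065.23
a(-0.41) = 2.83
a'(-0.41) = -7.32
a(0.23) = 2.76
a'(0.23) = 4.37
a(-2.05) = 114.33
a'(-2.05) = -171.27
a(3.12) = 83.67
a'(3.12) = 113.43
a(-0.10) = 1.88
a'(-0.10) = 0.41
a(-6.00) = 4130.00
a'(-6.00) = -2458.00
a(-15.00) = 123047.00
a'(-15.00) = -31258.00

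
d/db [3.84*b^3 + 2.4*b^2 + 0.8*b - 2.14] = 11.52*b^2 + 4.8*b + 0.8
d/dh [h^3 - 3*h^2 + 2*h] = 3*h^2 - 6*h + 2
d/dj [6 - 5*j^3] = -15*j^2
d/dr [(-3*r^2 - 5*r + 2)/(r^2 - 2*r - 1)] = (11*r^2 + 2*r + 9)/(r^4 - 4*r^3 + 2*r^2 + 4*r + 1)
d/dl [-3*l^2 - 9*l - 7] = -6*l - 9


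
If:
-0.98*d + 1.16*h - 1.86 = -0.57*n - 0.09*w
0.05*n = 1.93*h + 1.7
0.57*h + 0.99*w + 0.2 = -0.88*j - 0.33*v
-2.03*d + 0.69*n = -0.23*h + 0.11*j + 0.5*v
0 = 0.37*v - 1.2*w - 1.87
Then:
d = 0.889899970008217 - 1.64962929719578*w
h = -0.0736826142497135*w - 0.718759089430617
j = -2.29348997744083*w - 1.65698313279817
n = 6.25589914797819 - 2.84414891003894*w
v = 3.24324324324324*w + 5.05405405405405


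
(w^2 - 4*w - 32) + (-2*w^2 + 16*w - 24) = -w^2 + 12*w - 56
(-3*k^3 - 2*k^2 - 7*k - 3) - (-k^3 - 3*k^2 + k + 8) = -2*k^3 + k^2 - 8*k - 11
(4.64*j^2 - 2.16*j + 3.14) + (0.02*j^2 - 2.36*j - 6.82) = 4.66*j^2 - 4.52*j - 3.68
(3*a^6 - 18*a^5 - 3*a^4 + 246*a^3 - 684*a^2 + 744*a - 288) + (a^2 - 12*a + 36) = 3*a^6 - 18*a^5 - 3*a^4 + 246*a^3 - 683*a^2 + 732*a - 252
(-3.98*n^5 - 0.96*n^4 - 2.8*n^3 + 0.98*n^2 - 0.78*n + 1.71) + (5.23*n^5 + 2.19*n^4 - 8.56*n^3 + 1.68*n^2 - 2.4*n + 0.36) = 1.25*n^5 + 1.23*n^4 - 11.36*n^3 + 2.66*n^2 - 3.18*n + 2.07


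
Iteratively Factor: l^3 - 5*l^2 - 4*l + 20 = (l + 2)*(l^2 - 7*l + 10) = (l - 2)*(l + 2)*(l - 5)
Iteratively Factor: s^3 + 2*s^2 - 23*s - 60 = (s + 4)*(s^2 - 2*s - 15) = (s + 3)*(s + 4)*(s - 5)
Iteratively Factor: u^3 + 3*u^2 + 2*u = (u + 1)*(u^2 + 2*u) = (u + 1)*(u + 2)*(u)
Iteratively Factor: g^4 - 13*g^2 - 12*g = (g + 1)*(g^3 - g^2 - 12*g) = g*(g + 1)*(g^2 - g - 12) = g*(g - 4)*(g + 1)*(g + 3)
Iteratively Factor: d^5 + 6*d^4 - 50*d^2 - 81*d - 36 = (d - 3)*(d^4 + 9*d^3 + 27*d^2 + 31*d + 12) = (d - 3)*(d + 3)*(d^3 + 6*d^2 + 9*d + 4) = (d - 3)*(d + 1)*(d + 3)*(d^2 + 5*d + 4) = (d - 3)*(d + 1)^2*(d + 3)*(d + 4)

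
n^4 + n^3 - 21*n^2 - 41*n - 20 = (n - 5)*(n + 1)^2*(n + 4)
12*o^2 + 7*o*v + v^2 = (3*o + v)*(4*o + v)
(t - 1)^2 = t^2 - 2*t + 1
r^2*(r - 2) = r^3 - 2*r^2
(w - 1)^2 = w^2 - 2*w + 1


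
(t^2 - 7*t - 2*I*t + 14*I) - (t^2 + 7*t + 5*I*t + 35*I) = -14*t - 7*I*t - 21*I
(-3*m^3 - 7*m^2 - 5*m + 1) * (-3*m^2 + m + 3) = 9*m^5 + 18*m^4 - m^3 - 29*m^2 - 14*m + 3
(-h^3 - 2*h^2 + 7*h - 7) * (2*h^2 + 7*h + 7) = -2*h^5 - 11*h^4 - 7*h^3 + 21*h^2 - 49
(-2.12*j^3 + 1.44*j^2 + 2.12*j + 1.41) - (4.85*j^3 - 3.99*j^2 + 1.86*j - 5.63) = -6.97*j^3 + 5.43*j^2 + 0.26*j + 7.04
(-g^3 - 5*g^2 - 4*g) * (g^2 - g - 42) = -g^5 - 4*g^4 + 43*g^3 + 214*g^2 + 168*g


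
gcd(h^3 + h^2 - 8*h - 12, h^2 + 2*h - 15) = h - 3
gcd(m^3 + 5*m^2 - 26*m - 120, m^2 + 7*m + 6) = m + 6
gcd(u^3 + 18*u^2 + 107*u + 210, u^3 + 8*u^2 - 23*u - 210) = u^2 + 13*u + 42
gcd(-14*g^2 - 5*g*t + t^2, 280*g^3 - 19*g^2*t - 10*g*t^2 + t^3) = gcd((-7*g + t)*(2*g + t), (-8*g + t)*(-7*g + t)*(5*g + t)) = -7*g + t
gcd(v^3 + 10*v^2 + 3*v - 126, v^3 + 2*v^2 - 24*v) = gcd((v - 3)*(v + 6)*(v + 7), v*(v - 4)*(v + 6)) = v + 6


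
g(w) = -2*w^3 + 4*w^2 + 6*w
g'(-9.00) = -552.00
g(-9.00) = 1728.00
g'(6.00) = -162.00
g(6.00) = -252.00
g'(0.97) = 8.11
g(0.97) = 7.76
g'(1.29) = 6.34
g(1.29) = 10.10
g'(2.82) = -19.15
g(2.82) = 3.88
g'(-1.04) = -8.81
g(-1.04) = 0.34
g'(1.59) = 3.55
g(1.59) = 11.61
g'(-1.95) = -32.42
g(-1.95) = 18.34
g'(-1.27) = -13.84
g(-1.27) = 2.93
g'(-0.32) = 2.83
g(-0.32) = -1.44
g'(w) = -6*w^2 + 8*w + 6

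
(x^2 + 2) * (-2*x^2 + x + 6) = -2*x^4 + x^3 + 2*x^2 + 2*x + 12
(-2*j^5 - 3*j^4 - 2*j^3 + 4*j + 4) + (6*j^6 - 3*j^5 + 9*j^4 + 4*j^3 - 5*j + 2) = 6*j^6 - 5*j^5 + 6*j^4 + 2*j^3 - j + 6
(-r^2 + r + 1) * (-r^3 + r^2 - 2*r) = r^5 - 2*r^4 + 2*r^3 - r^2 - 2*r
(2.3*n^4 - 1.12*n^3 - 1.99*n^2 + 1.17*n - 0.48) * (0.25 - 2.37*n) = -5.451*n^5 + 3.2294*n^4 + 4.4363*n^3 - 3.2704*n^2 + 1.4301*n - 0.12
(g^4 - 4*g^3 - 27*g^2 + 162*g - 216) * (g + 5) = g^5 + g^4 - 47*g^3 + 27*g^2 + 594*g - 1080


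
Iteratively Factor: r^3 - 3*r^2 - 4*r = (r - 4)*(r^2 + r) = r*(r - 4)*(r + 1)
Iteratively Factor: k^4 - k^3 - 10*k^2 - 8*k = (k + 2)*(k^3 - 3*k^2 - 4*k) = k*(k + 2)*(k^2 - 3*k - 4) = k*(k + 1)*(k + 2)*(k - 4)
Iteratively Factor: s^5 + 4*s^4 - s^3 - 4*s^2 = (s + 1)*(s^4 + 3*s^3 - 4*s^2) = s*(s + 1)*(s^3 + 3*s^2 - 4*s) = s*(s + 1)*(s + 4)*(s^2 - s) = s*(s - 1)*(s + 1)*(s + 4)*(s)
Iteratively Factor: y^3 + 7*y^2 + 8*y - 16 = (y + 4)*(y^2 + 3*y - 4) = (y - 1)*(y + 4)*(y + 4)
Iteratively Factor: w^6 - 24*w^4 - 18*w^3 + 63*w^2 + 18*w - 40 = (w + 2)*(w^5 - 2*w^4 - 20*w^3 + 22*w^2 + 19*w - 20) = (w - 5)*(w + 2)*(w^4 + 3*w^3 - 5*w^2 - 3*w + 4) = (w - 5)*(w - 1)*(w + 2)*(w^3 + 4*w^2 - w - 4) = (w - 5)*(w - 1)*(w + 1)*(w + 2)*(w^2 + 3*w - 4) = (w - 5)*(w - 1)*(w + 1)*(w + 2)*(w + 4)*(w - 1)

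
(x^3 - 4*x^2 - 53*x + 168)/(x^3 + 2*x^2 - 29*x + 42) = (x - 8)/(x - 2)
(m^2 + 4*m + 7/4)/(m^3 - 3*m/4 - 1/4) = (2*m + 7)/(2*m^2 - m - 1)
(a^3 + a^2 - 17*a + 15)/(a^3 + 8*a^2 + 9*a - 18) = (a^2 + 2*a - 15)/(a^2 + 9*a + 18)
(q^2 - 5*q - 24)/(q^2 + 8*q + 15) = (q - 8)/(q + 5)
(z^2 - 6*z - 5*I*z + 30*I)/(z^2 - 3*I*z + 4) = (z^2 - 6*z - 5*I*z + 30*I)/(z^2 - 3*I*z + 4)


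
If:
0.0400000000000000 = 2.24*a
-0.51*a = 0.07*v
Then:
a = 0.02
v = -0.13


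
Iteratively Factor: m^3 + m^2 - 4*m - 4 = (m + 1)*(m^2 - 4) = (m + 1)*(m + 2)*(m - 2)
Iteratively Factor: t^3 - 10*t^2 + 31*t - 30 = (t - 3)*(t^2 - 7*t + 10) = (t - 5)*(t - 3)*(t - 2)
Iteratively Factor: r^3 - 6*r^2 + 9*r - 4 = (r - 1)*(r^2 - 5*r + 4) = (r - 1)^2*(r - 4)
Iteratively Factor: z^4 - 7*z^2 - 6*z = (z - 3)*(z^3 + 3*z^2 + 2*z) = z*(z - 3)*(z^2 + 3*z + 2) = z*(z - 3)*(z + 2)*(z + 1)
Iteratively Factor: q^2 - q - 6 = (q + 2)*(q - 3)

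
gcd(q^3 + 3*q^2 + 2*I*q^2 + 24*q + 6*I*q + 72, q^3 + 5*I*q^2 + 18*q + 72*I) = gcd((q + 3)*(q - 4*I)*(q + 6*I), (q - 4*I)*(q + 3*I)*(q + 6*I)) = q^2 + 2*I*q + 24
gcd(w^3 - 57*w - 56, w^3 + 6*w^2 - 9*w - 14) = w^2 + 8*w + 7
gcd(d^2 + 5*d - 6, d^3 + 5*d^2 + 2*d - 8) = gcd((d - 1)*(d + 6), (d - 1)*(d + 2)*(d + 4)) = d - 1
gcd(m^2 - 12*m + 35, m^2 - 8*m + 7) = m - 7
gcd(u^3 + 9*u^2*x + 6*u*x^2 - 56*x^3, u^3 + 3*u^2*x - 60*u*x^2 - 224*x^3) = u^2 + 11*u*x + 28*x^2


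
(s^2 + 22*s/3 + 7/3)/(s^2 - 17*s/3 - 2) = (s + 7)/(s - 6)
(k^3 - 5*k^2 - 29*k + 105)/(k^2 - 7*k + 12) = (k^2 - 2*k - 35)/(k - 4)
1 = 1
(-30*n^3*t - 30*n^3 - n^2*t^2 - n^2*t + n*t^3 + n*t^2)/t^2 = -30*n^3/t - 30*n^3/t^2 - n^2 - n^2/t + n*t + n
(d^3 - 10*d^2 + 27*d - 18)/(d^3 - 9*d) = (d^2 - 7*d + 6)/(d*(d + 3))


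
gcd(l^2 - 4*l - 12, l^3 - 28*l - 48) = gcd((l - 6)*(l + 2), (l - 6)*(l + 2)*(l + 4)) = l^2 - 4*l - 12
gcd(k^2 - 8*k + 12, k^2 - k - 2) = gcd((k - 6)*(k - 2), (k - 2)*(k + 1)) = k - 2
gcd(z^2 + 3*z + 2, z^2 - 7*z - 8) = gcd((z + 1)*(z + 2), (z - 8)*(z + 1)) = z + 1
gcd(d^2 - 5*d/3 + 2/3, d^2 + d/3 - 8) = 1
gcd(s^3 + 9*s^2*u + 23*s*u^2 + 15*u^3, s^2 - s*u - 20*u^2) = 1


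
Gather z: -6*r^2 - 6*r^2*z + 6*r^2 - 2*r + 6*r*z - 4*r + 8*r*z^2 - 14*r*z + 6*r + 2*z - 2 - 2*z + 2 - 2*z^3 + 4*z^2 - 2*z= -2*z^3 + z^2*(8*r + 4) + z*(-6*r^2 - 8*r - 2)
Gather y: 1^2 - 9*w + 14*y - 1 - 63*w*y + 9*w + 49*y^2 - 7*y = 49*y^2 + y*(7 - 63*w)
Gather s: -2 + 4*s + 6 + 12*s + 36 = 16*s + 40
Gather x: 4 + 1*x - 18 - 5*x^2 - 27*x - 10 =-5*x^2 - 26*x - 24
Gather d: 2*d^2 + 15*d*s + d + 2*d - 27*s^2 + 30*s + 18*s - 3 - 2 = 2*d^2 + d*(15*s + 3) - 27*s^2 + 48*s - 5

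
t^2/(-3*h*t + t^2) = t/(-3*h + t)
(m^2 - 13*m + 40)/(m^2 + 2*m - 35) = (m - 8)/(m + 7)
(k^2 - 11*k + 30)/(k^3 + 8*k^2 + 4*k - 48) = (k^2 - 11*k + 30)/(k^3 + 8*k^2 + 4*k - 48)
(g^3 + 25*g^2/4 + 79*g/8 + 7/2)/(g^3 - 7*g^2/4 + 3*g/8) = (8*g^3 + 50*g^2 + 79*g + 28)/(g*(8*g^2 - 14*g + 3))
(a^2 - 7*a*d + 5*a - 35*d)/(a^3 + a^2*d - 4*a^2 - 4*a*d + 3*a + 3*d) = (a^2 - 7*a*d + 5*a - 35*d)/(a^3 + a^2*d - 4*a^2 - 4*a*d + 3*a + 3*d)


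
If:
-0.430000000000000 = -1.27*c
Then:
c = 0.34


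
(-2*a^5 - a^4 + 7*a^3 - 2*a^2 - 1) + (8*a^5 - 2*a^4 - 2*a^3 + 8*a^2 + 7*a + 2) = 6*a^5 - 3*a^4 + 5*a^3 + 6*a^2 + 7*a + 1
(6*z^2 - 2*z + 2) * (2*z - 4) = 12*z^3 - 28*z^2 + 12*z - 8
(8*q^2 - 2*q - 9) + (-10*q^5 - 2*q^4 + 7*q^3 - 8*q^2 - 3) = -10*q^5 - 2*q^4 + 7*q^3 - 2*q - 12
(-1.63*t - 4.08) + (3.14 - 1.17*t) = -2.8*t - 0.94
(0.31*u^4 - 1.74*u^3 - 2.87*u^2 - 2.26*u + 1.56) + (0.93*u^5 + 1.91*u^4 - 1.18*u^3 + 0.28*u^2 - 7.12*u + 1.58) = 0.93*u^5 + 2.22*u^4 - 2.92*u^3 - 2.59*u^2 - 9.38*u + 3.14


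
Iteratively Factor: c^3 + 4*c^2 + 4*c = (c)*(c^2 + 4*c + 4) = c*(c + 2)*(c + 2)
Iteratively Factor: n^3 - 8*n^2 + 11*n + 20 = (n - 5)*(n^2 - 3*n - 4) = (n - 5)*(n - 4)*(n + 1)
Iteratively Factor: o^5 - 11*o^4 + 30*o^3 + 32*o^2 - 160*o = (o + 2)*(o^4 - 13*o^3 + 56*o^2 - 80*o) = (o - 4)*(o + 2)*(o^3 - 9*o^2 + 20*o) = o*(o - 4)*(o + 2)*(o^2 - 9*o + 20) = o*(o - 5)*(o - 4)*(o + 2)*(o - 4)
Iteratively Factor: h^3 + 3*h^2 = (h + 3)*(h^2) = h*(h + 3)*(h)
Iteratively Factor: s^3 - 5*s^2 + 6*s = (s - 2)*(s^2 - 3*s) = s*(s - 2)*(s - 3)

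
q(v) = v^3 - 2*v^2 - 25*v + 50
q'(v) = 3*v^2 - 4*v - 25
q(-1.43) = 78.74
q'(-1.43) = -13.15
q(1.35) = 15.07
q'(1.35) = -24.93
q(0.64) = 33.44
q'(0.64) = -26.33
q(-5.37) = -28.28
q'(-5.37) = 82.99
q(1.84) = 3.46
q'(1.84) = -22.20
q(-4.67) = 21.28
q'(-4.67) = 59.11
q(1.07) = 22.19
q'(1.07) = -25.85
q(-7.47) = -291.68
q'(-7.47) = 172.28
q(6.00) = 44.00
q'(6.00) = 59.00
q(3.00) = -16.00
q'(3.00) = -10.00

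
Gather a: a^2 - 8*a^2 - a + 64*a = -7*a^2 + 63*a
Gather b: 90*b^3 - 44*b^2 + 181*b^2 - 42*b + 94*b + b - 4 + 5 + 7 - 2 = 90*b^3 + 137*b^2 + 53*b + 6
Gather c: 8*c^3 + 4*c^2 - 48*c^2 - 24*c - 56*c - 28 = 8*c^3 - 44*c^2 - 80*c - 28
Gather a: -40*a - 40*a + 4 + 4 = 8 - 80*a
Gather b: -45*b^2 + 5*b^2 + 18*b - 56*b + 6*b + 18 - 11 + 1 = -40*b^2 - 32*b + 8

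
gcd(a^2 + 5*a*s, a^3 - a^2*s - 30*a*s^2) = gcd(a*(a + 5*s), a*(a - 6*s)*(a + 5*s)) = a^2 + 5*a*s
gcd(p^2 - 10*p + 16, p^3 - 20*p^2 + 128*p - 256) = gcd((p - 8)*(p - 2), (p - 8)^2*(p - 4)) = p - 8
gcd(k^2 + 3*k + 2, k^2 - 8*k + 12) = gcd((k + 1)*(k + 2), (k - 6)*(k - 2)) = 1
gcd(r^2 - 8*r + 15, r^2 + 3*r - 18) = r - 3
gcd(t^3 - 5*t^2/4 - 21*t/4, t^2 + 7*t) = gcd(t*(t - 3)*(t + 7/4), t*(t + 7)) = t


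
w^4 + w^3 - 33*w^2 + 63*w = w*(w - 3)^2*(w + 7)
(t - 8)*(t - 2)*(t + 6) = t^3 - 4*t^2 - 44*t + 96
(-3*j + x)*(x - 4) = -3*j*x + 12*j + x^2 - 4*x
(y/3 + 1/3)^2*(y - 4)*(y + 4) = y^4/9 + 2*y^3/9 - 5*y^2/3 - 32*y/9 - 16/9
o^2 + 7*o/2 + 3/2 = (o + 1/2)*(o + 3)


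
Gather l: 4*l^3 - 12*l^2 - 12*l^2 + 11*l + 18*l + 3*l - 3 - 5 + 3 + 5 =4*l^3 - 24*l^2 + 32*l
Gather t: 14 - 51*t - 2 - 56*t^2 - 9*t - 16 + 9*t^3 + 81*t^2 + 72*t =9*t^3 + 25*t^2 + 12*t - 4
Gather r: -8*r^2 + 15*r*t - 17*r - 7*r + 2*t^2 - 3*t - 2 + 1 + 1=-8*r^2 + r*(15*t - 24) + 2*t^2 - 3*t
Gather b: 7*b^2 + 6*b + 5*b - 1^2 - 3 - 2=7*b^2 + 11*b - 6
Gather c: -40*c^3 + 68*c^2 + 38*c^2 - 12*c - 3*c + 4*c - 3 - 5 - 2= -40*c^3 + 106*c^2 - 11*c - 10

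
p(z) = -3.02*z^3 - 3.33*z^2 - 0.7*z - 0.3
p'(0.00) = -0.70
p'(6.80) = -464.92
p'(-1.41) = -9.32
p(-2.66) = 34.84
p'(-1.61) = -13.46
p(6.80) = -1108.62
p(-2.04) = 12.91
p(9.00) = -2477.91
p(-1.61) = 4.80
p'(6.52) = -429.27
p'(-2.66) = -47.09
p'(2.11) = -55.09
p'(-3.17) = -70.63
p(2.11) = -44.97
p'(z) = -9.06*z^2 - 6.66*z - 0.7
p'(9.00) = -794.50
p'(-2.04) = -24.82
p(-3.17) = 64.66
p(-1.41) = 2.53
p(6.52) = -983.47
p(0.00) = -0.30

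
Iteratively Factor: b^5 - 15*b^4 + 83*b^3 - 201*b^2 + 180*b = (b - 3)*(b^4 - 12*b^3 + 47*b^2 - 60*b) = b*(b - 3)*(b^3 - 12*b^2 + 47*b - 60) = b*(b - 5)*(b - 3)*(b^2 - 7*b + 12) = b*(b - 5)*(b - 3)^2*(b - 4)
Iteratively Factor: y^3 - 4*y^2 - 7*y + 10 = (y - 5)*(y^2 + y - 2) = (y - 5)*(y + 2)*(y - 1)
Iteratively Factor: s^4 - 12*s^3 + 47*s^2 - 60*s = (s - 4)*(s^3 - 8*s^2 + 15*s) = (s - 4)*(s - 3)*(s^2 - 5*s) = s*(s - 4)*(s - 3)*(s - 5)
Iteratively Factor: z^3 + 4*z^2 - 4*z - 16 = (z - 2)*(z^2 + 6*z + 8) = (z - 2)*(z + 2)*(z + 4)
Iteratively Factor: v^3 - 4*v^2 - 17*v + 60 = (v - 3)*(v^2 - v - 20) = (v - 3)*(v + 4)*(v - 5)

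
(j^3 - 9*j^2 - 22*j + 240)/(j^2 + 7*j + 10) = (j^2 - 14*j + 48)/(j + 2)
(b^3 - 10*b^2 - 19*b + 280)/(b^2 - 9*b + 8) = (b^2 - 2*b - 35)/(b - 1)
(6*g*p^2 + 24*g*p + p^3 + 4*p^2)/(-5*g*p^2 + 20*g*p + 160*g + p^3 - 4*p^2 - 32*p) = p*(6*g + p)/(-5*g*p + 40*g + p^2 - 8*p)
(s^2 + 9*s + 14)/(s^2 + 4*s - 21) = (s + 2)/(s - 3)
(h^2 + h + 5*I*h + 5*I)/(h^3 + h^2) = (h + 5*I)/h^2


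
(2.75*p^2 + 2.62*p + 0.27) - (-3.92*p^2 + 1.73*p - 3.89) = 6.67*p^2 + 0.89*p + 4.16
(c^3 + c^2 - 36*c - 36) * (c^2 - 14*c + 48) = c^5 - 13*c^4 - 2*c^3 + 516*c^2 - 1224*c - 1728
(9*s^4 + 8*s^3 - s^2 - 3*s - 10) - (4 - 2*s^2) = 9*s^4 + 8*s^3 + s^2 - 3*s - 14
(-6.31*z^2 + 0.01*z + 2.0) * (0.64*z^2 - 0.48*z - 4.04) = -4.0384*z^4 + 3.0352*z^3 + 26.7676*z^2 - 1.0004*z - 8.08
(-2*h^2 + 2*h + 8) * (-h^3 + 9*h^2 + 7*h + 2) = 2*h^5 - 20*h^4 - 4*h^3 + 82*h^2 + 60*h + 16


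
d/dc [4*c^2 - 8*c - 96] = 8*c - 8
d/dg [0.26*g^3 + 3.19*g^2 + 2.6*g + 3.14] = 0.78*g^2 + 6.38*g + 2.6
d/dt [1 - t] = -1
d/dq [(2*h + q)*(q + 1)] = 2*h + 2*q + 1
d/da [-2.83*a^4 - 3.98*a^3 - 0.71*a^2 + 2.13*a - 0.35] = -11.32*a^3 - 11.94*a^2 - 1.42*a + 2.13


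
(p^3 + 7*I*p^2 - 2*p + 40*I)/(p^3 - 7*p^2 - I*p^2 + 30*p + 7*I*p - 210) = (p^2 + 2*I*p + 8)/(p^2 - p*(7 + 6*I) + 42*I)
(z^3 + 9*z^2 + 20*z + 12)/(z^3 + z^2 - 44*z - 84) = (z + 1)/(z - 7)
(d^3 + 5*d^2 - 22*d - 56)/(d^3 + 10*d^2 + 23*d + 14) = (d - 4)/(d + 1)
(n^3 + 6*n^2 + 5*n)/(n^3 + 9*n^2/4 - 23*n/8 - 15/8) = 8*n*(n^2 + 6*n + 5)/(8*n^3 + 18*n^2 - 23*n - 15)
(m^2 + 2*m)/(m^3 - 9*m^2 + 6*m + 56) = m/(m^2 - 11*m + 28)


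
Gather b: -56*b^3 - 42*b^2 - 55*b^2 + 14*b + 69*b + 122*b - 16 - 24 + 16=-56*b^3 - 97*b^2 + 205*b - 24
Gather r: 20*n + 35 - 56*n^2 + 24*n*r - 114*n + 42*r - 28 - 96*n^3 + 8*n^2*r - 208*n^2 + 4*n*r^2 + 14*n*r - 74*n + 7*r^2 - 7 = -96*n^3 - 264*n^2 - 168*n + r^2*(4*n + 7) + r*(8*n^2 + 38*n + 42)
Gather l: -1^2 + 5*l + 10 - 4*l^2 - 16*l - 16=-4*l^2 - 11*l - 7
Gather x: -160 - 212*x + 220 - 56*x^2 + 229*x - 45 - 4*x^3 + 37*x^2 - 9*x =-4*x^3 - 19*x^2 + 8*x + 15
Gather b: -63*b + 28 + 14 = 42 - 63*b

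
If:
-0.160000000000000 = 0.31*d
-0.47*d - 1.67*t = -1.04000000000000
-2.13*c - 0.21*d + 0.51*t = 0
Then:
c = 0.23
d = -0.52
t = 0.77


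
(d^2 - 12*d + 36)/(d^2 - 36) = (d - 6)/(d + 6)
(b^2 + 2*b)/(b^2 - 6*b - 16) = b/(b - 8)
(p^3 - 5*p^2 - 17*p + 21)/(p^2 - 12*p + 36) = (p^3 - 5*p^2 - 17*p + 21)/(p^2 - 12*p + 36)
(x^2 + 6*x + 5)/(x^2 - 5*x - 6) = (x + 5)/(x - 6)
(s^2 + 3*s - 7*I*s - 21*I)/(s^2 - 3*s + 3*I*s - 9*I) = (s^2 + s*(3 - 7*I) - 21*I)/(s^2 + 3*s*(-1 + I) - 9*I)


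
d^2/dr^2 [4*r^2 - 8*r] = 8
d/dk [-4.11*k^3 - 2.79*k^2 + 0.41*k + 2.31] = -12.33*k^2 - 5.58*k + 0.41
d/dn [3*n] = 3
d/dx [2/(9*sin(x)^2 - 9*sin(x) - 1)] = 18*(1 - 2*sin(x))*cos(x)/(-9*sin(x)^2 + 9*sin(x) + 1)^2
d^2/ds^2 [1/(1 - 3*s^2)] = 6*(-9*s^2 - 1)/(3*s^2 - 1)^3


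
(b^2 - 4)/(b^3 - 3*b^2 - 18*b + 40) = (b + 2)/(b^2 - b - 20)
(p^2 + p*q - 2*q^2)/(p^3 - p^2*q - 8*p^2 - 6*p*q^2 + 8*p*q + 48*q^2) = (p - q)/(p^2 - 3*p*q - 8*p + 24*q)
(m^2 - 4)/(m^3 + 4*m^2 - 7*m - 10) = (m + 2)/(m^2 + 6*m + 5)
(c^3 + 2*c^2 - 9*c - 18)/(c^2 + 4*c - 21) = (c^2 + 5*c + 6)/(c + 7)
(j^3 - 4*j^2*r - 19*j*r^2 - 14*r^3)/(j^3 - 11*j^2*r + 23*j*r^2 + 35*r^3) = (-j - 2*r)/(-j + 5*r)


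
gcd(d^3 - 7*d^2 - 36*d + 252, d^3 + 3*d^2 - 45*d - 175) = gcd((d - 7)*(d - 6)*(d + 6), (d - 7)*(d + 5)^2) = d - 7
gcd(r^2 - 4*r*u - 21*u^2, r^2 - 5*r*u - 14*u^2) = r - 7*u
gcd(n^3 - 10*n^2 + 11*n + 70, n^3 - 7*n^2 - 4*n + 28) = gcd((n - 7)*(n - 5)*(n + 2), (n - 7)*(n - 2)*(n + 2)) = n^2 - 5*n - 14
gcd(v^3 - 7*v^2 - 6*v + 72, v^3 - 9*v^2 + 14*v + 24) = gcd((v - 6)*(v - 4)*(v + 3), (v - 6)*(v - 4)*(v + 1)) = v^2 - 10*v + 24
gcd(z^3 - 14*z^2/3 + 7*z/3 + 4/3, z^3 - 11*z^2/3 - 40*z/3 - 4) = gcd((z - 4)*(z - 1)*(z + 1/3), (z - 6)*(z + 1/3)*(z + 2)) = z + 1/3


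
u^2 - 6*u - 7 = (u - 7)*(u + 1)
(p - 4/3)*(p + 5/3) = p^2 + p/3 - 20/9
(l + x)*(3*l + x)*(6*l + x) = 18*l^3 + 27*l^2*x + 10*l*x^2 + x^3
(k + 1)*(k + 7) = k^2 + 8*k + 7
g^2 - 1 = (g - 1)*(g + 1)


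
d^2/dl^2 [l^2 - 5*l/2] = 2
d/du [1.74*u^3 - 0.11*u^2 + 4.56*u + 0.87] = 5.22*u^2 - 0.22*u + 4.56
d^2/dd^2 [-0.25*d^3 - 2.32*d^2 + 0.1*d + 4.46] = -1.5*d - 4.64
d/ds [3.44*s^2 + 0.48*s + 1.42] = 6.88*s + 0.48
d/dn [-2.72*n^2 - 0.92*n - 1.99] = -5.44*n - 0.92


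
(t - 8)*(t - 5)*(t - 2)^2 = t^4 - 17*t^3 + 96*t^2 - 212*t + 160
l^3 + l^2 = l^2*(l + 1)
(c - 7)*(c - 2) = c^2 - 9*c + 14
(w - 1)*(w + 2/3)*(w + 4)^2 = w^4 + 23*w^3/3 + 38*w^2/3 - 32*w/3 - 32/3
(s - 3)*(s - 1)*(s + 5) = s^3 + s^2 - 17*s + 15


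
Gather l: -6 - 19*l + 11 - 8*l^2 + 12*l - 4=-8*l^2 - 7*l + 1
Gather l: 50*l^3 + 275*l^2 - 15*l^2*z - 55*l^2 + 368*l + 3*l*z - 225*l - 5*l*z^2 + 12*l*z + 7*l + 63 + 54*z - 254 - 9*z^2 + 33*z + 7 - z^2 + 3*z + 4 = 50*l^3 + l^2*(220 - 15*z) + l*(-5*z^2 + 15*z + 150) - 10*z^2 + 90*z - 180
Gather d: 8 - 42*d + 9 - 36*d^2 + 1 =-36*d^2 - 42*d + 18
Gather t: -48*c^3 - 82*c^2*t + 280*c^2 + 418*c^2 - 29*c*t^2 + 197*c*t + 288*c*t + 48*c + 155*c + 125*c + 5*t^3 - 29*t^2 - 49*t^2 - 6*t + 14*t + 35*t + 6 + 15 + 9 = -48*c^3 + 698*c^2 + 328*c + 5*t^3 + t^2*(-29*c - 78) + t*(-82*c^2 + 485*c + 43) + 30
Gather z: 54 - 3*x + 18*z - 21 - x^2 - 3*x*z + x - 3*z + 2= -x^2 - 2*x + z*(15 - 3*x) + 35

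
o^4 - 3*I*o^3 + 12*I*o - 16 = (o - 2)*(o + 2)*(o - 4*I)*(o + I)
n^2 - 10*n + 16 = (n - 8)*(n - 2)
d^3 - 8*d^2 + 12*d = d*(d - 6)*(d - 2)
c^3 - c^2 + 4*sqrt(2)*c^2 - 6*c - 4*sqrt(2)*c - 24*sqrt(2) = (c - 3)*(c + 2)*(c + 4*sqrt(2))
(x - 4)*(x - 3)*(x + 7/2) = x^3 - 7*x^2/2 - 25*x/2 + 42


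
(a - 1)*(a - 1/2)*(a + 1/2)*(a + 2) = a^4 + a^3 - 9*a^2/4 - a/4 + 1/2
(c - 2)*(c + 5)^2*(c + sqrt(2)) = c^4 + sqrt(2)*c^3 + 8*c^3 + 5*c^2 + 8*sqrt(2)*c^2 - 50*c + 5*sqrt(2)*c - 50*sqrt(2)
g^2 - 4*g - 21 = (g - 7)*(g + 3)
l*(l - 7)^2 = l^3 - 14*l^2 + 49*l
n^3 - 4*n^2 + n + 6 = (n - 3)*(n - 2)*(n + 1)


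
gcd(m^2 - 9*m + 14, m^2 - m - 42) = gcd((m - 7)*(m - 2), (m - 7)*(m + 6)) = m - 7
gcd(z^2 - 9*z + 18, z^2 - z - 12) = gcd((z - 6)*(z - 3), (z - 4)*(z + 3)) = 1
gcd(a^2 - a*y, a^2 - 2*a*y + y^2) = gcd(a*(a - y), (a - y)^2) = -a + y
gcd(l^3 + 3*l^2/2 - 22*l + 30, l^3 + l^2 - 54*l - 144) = l + 6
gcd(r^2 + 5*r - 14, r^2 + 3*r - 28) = r + 7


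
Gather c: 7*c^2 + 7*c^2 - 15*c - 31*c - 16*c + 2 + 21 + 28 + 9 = 14*c^2 - 62*c + 60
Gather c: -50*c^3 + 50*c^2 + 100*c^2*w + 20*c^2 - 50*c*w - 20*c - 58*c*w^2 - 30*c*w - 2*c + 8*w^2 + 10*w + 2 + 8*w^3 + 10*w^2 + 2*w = -50*c^3 + c^2*(100*w + 70) + c*(-58*w^2 - 80*w - 22) + 8*w^3 + 18*w^2 + 12*w + 2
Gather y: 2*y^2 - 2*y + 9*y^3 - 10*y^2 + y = 9*y^3 - 8*y^2 - y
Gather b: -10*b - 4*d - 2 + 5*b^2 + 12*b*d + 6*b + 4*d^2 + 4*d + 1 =5*b^2 + b*(12*d - 4) + 4*d^2 - 1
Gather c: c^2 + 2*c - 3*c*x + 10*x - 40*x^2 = c^2 + c*(2 - 3*x) - 40*x^2 + 10*x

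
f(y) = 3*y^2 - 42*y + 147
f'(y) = 6*y - 42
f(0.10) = 142.83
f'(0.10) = -41.40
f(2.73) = 54.70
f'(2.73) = -25.62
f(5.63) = 5.63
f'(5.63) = -8.22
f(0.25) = 136.69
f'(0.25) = -40.50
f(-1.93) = 239.23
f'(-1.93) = -53.58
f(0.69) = 119.45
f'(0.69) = -37.86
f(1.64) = 86.19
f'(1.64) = -32.16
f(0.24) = 137.09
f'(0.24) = -40.56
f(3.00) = 48.00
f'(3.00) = -24.00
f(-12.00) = 1083.00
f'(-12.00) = -114.00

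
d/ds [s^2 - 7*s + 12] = 2*s - 7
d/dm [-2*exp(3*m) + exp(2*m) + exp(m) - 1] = (-6*exp(2*m) + 2*exp(m) + 1)*exp(m)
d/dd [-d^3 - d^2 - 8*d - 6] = -3*d^2 - 2*d - 8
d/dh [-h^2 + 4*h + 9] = 4 - 2*h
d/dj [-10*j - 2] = -10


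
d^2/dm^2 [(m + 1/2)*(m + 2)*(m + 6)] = 6*m + 17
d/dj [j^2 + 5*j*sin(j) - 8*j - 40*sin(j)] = 5*j*cos(j) + 2*j + 5*sin(j) - 40*cos(j) - 8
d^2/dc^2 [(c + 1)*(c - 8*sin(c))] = 2*(4*c + 4)*sin(c) - 16*cos(c) + 2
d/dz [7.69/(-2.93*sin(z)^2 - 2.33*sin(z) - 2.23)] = (45.0634*sin(z) + 17.9177)*cos(z)/(2.93*sin(z)^2 + 2.33*sin(z) + 2.23)^2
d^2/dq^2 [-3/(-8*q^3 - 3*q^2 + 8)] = 18*(12*q^2*(4*q + 1)^2 - (8*q + 1)*(8*q^3 + 3*q^2 - 8))/(8*q^3 + 3*q^2 - 8)^3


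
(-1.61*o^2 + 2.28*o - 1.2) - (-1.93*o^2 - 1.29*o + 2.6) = 0.32*o^2 + 3.57*o - 3.8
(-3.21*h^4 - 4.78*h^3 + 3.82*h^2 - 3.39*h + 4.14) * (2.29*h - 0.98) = -7.3509*h^5 - 7.8004*h^4 + 13.4322*h^3 - 11.5067*h^2 + 12.8028*h - 4.0572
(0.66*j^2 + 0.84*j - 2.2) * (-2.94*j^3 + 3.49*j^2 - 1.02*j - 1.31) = -1.9404*j^5 - 0.166199999999999*j^4 + 8.7264*j^3 - 9.3994*j^2 + 1.1436*j + 2.882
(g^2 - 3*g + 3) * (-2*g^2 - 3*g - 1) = -2*g^4 + 3*g^3 + 2*g^2 - 6*g - 3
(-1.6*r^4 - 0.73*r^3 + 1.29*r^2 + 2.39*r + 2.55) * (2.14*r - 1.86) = -3.424*r^5 + 1.4138*r^4 + 4.1184*r^3 + 2.7152*r^2 + 1.0116*r - 4.743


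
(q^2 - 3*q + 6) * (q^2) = q^4 - 3*q^3 + 6*q^2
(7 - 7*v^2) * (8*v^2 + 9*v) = -56*v^4 - 63*v^3 + 56*v^2 + 63*v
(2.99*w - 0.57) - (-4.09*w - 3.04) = 7.08*w + 2.47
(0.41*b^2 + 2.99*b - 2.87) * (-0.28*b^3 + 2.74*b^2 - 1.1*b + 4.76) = -0.1148*b^5 + 0.2862*b^4 + 8.5452*b^3 - 9.2012*b^2 + 17.3894*b - 13.6612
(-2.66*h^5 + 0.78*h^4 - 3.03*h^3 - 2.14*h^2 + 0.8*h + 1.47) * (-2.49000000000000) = 6.6234*h^5 - 1.9422*h^4 + 7.5447*h^3 + 5.3286*h^2 - 1.992*h - 3.6603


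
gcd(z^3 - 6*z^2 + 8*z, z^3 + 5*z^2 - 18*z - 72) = z - 4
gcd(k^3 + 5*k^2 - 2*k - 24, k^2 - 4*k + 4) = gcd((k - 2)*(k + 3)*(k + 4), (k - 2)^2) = k - 2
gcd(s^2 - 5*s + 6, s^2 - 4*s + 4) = s - 2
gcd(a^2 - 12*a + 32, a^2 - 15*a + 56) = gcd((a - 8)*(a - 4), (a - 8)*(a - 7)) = a - 8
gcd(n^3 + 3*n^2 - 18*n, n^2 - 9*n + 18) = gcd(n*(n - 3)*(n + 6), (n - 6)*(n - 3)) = n - 3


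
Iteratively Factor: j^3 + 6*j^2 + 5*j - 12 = (j + 3)*(j^2 + 3*j - 4) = (j + 3)*(j + 4)*(j - 1)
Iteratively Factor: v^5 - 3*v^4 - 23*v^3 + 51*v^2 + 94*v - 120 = (v - 5)*(v^4 + 2*v^3 - 13*v^2 - 14*v + 24) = (v - 5)*(v + 2)*(v^3 - 13*v + 12) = (v - 5)*(v + 2)*(v + 4)*(v^2 - 4*v + 3) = (v - 5)*(v - 1)*(v + 2)*(v + 4)*(v - 3)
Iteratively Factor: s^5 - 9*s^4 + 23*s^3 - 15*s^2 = (s)*(s^4 - 9*s^3 + 23*s^2 - 15*s) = s^2*(s^3 - 9*s^2 + 23*s - 15) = s^2*(s - 3)*(s^2 - 6*s + 5) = s^2*(s - 5)*(s - 3)*(s - 1)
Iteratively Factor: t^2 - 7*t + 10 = (t - 5)*(t - 2)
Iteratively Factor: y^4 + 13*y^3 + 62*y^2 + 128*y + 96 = (y + 4)*(y^3 + 9*y^2 + 26*y + 24) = (y + 4)^2*(y^2 + 5*y + 6) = (y + 3)*(y + 4)^2*(y + 2)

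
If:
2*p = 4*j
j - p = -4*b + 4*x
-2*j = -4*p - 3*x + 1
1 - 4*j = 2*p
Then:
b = 11/96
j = 1/8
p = 1/4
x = 1/12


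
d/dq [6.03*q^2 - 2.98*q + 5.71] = 12.06*q - 2.98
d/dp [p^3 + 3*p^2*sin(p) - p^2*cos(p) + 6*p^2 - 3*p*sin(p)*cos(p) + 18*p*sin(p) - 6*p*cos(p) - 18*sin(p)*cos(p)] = p^2*sin(p) + 3*p^2*cos(p) + 3*p^2 + 12*p*sin(p) + 16*p*cos(p) - 3*p*cos(2*p) + 12*p + 18*sin(p) - 3*sin(2*p)/2 - 6*cos(p) - 18*cos(2*p)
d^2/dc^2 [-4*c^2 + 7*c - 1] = -8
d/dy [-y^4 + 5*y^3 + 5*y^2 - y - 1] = -4*y^3 + 15*y^2 + 10*y - 1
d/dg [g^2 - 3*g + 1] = 2*g - 3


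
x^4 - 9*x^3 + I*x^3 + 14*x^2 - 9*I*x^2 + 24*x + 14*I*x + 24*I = (x - 6)*(x - 4)*(x + 1)*(x + I)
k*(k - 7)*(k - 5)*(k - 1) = k^4 - 13*k^3 + 47*k^2 - 35*k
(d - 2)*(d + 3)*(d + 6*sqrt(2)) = d^3 + d^2 + 6*sqrt(2)*d^2 - 6*d + 6*sqrt(2)*d - 36*sqrt(2)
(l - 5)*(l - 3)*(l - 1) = l^3 - 9*l^2 + 23*l - 15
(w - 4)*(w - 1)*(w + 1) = w^3 - 4*w^2 - w + 4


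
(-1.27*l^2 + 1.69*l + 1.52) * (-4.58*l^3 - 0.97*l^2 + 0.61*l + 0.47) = 5.8166*l^5 - 6.5083*l^4 - 9.3756*l^3 - 1.0404*l^2 + 1.7215*l + 0.7144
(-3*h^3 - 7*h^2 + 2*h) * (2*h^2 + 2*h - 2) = -6*h^5 - 20*h^4 - 4*h^3 + 18*h^2 - 4*h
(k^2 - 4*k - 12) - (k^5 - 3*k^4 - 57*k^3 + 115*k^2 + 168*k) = -k^5 + 3*k^4 + 57*k^3 - 114*k^2 - 172*k - 12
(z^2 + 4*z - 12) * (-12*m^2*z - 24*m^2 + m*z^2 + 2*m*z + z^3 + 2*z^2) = -12*m^2*z^3 - 72*m^2*z^2 + 48*m^2*z + 288*m^2 + m*z^4 + 6*m*z^3 - 4*m*z^2 - 24*m*z + z^5 + 6*z^4 - 4*z^3 - 24*z^2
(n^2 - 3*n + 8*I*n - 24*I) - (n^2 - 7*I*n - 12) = -3*n + 15*I*n + 12 - 24*I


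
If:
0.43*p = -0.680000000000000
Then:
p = -1.58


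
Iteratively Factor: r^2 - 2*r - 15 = (r - 5)*(r + 3)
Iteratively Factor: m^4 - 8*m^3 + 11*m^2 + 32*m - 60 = (m - 3)*(m^3 - 5*m^2 - 4*m + 20) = (m - 3)*(m - 2)*(m^2 - 3*m - 10) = (m - 3)*(m - 2)*(m + 2)*(m - 5)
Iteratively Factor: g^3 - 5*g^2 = (g)*(g^2 - 5*g) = g*(g - 5)*(g)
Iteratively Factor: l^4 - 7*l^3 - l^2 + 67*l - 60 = (l - 5)*(l^3 - 2*l^2 - 11*l + 12) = (l - 5)*(l - 1)*(l^2 - l - 12) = (l - 5)*(l - 4)*(l - 1)*(l + 3)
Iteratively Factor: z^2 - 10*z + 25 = (z - 5)*(z - 5)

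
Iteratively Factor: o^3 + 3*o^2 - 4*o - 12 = (o + 2)*(o^2 + o - 6) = (o - 2)*(o + 2)*(o + 3)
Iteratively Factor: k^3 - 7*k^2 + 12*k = (k)*(k^2 - 7*k + 12) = k*(k - 4)*(k - 3)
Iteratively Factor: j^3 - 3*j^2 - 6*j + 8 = (j - 4)*(j^2 + j - 2) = (j - 4)*(j - 1)*(j + 2)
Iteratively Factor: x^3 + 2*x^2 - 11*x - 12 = (x + 1)*(x^2 + x - 12) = (x + 1)*(x + 4)*(x - 3)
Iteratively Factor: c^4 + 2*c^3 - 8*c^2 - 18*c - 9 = (c - 3)*(c^3 + 5*c^2 + 7*c + 3) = (c - 3)*(c + 1)*(c^2 + 4*c + 3) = (c - 3)*(c + 1)^2*(c + 3)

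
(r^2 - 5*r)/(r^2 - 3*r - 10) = r/(r + 2)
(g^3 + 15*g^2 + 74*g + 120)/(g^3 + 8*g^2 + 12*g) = (g^2 + 9*g + 20)/(g*(g + 2))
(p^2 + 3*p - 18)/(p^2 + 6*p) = (p - 3)/p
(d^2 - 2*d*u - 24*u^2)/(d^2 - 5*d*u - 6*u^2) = (d + 4*u)/(d + u)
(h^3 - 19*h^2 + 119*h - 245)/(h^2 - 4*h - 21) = (h^2 - 12*h + 35)/(h + 3)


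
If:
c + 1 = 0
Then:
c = -1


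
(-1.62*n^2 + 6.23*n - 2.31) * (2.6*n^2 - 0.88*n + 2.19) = -4.212*n^4 + 17.6236*n^3 - 15.0362*n^2 + 15.6765*n - 5.0589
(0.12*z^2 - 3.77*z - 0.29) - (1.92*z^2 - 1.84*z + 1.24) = -1.8*z^2 - 1.93*z - 1.53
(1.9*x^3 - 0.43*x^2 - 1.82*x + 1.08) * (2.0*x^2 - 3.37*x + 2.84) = 3.8*x^5 - 7.263*x^4 + 3.2051*x^3 + 7.0722*x^2 - 8.8084*x + 3.0672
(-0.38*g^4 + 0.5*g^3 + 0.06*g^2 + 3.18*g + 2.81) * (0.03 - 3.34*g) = 1.2692*g^5 - 1.6814*g^4 - 0.1854*g^3 - 10.6194*g^2 - 9.29*g + 0.0843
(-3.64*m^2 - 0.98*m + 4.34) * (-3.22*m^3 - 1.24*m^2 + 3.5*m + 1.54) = 11.7208*m^5 + 7.6692*m^4 - 25.4996*m^3 - 14.4172*m^2 + 13.6808*m + 6.6836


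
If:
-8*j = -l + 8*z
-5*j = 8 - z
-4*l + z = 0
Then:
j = -248/187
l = 64/187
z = 256/187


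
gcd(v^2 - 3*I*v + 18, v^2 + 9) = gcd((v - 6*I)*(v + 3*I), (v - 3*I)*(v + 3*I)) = v + 3*I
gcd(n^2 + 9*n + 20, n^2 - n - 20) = n + 4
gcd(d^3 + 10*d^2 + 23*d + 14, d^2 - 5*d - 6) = d + 1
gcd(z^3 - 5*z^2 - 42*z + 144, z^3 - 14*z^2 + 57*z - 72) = z^2 - 11*z + 24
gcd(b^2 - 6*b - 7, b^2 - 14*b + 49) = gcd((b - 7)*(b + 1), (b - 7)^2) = b - 7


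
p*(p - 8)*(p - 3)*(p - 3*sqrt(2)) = p^4 - 11*p^3 - 3*sqrt(2)*p^3 + 24*p^2 + 33*sqrt(2)*p^2 - 72*sqrt(2)*p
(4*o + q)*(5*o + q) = 20*o^2 + 9*o*q + q^2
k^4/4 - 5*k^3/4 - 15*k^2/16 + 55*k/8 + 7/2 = (k/4 + 1/2)*(k - 4)*(k - 7/2)*(k + 1/2)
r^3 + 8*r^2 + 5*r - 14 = (r - 1)*(r + 2)*(r + 7)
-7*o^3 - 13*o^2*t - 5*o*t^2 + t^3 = (-7*o + t)*(o + t)^2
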